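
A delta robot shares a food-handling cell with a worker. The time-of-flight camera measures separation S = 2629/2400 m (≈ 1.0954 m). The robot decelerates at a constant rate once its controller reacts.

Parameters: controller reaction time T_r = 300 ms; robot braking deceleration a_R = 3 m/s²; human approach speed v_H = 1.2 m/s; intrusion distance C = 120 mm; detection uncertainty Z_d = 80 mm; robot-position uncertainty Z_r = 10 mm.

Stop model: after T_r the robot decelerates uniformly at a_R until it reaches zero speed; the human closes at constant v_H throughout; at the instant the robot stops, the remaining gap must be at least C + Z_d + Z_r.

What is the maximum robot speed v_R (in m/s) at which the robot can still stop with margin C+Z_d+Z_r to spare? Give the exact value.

quadratic (1/6)·v² + (7/10)·v + (-1261/2400) = 0
  disc = (7/10)² − 4·(1/6)·(-1261/2400) = 121/144 ; √disc = 11/12
  v_R = (−(7/10) + 11/12) / (2·(1/6)) = 13/20 m/s
check:
braking lasts T_s = (13/20)/3 = 0.2167 s
reaction-phase robot travel = 0.6500·0.3000 = 0.1950 m
robot covers 0.6500·0.2167 − ½·3.0000·0.2167² = 0.0704 m while stopping
human over T_r+T_s: 1.2000·(0.3000+0.2167) = 0.6200 m
residual clearance needed = 0.1200+0.0800+0.0100 = 0.2100 m
sum ≈ 0.1950+0.0704+0.6200+0.2100 ≈ 1.0954 m = S ✓

v_R_max = 13/20 m/s = 0.6500 m/s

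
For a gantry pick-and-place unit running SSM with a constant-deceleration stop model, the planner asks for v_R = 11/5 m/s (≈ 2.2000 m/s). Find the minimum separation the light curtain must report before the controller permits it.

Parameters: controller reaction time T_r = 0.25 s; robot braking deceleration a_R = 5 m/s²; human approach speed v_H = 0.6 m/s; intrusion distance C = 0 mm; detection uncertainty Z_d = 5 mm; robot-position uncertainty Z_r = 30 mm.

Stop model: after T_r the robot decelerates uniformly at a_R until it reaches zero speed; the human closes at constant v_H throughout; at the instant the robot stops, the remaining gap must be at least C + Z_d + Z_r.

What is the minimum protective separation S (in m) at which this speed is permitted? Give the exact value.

S_min = 1483/1000 m = 1.4830 m

T_s = v_R/a_R = (11/5)/5 = 0.4400 s
reaction-phase robot travel = 2.2000·0.2500 = 0.5500 m
robot covers 2.2000·0.4400 − ½·5.0000·0.4400² = 0.4840 m while stopping
human over T_r+T_s: 0.6000·(0.2500+0.4400) = 0.4140 m
margins: 0.0000+0.0050+0.0300 = 0.0350 m
S_min ≈ 0.5500+0.4840+0.4140+0.0350  ⇒  S_min = 1483/1000 m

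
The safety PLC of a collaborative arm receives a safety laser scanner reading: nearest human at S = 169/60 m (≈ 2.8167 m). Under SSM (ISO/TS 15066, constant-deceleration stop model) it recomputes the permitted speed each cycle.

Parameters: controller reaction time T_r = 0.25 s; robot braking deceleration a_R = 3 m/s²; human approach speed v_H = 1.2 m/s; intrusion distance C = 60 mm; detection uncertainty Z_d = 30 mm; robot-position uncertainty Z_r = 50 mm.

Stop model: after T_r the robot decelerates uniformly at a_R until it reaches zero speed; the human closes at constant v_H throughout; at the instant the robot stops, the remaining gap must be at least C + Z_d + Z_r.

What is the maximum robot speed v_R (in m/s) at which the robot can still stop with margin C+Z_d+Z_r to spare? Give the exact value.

at the boundary: (1/6)·v² + (13/20)·v + (-713/300) = 0
  disc = (13/20)² − 4·(1/6)·(-713/300) = 289/144 ; √disc = 17/12
  v_R = (−(13/20) + 17/12) / (2·(1/6)) = 23/10 m/s
check:
T_s = v_R/a_R = (23/10)/3 = 0.7667 s
robot covers v_R·T_r = 2.3000·0.2500 = 0.5750 m before braking
braking distance = 2.3000²/(2·3.0000) = 0.8817 m
human closes 1.2000·1.0167 = 1.2200 m
margins: 0.0600+0.0300+0.0500 = 0.1400 m
sum ≈ 0.5750+0.8817+1.2200+0.1400 ≈ 2.8167 m = S ✓

v_R_max = 23/10 m/s = 2.3000 m/s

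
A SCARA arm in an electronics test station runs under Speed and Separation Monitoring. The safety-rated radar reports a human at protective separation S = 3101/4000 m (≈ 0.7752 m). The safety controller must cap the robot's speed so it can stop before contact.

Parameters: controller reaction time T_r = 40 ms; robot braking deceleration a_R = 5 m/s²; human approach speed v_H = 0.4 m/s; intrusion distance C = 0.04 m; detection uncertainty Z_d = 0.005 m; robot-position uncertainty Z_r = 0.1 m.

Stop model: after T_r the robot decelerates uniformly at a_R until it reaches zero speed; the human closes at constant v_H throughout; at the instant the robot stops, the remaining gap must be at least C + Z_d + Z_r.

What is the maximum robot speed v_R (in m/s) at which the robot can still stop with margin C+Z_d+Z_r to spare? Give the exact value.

at the boundary: (1/10)·v² + (3/25)·v + (-2457/4000) = 0
  disc = (3/25)² − 4·(1/10)·(-2457/4000) = 2601/10000 ; √disc = 51/100
  v_R = (−(3/25) + 51/100) / (2·(1/10)) = 39/20 m/s
check:
stop time T_s = (39/20)/5 = 0.3900 s
robot covers v_R·T_r = 1.9500·0.0400 = 0.0780 m before braking
robot under decel: 1.9500²/(2·5.0000) = 0.3802 m
person approaches 0.4000·(0.0400+0.3900) = 0.1720 m
margins: 0.0400+0.0050+0.1000 = 0.1450 m
sum ≈ 0.0780+0.3802+0.1720+0.1450 ≈ 0.7752 m = S ✓

v_R_max = 39/20 m/s = 1.9500 m/s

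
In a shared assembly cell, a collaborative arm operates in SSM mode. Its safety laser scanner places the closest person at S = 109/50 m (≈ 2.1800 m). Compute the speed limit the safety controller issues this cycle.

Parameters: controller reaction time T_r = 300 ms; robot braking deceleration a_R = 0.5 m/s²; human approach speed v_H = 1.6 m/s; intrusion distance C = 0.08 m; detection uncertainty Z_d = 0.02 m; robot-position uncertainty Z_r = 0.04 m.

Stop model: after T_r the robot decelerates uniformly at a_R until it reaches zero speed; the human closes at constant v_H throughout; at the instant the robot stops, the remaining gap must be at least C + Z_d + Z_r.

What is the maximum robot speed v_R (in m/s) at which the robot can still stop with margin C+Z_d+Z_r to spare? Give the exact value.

collect terms ⇒ (1)·v_R² + (7/2)·v_R + (-39/25) = 0
  disc = (7/2)² − 4·(1)·(-39/25) = 1849/100 ; √disc = 43/10
  v_R = (−(7/2) + 43/10) / (2·(1)) = 2/5 m/s
check:
stop time T_s = (2/5)/(1/2) = 0.8000 s
robot in T_r: 0.4000·0.3000 = 0.1200 m
robot covers 0.4000·0.8000 − ½·0.5000·0.8000² = 0.1600 m while stopping
human over T_r+T_s: 1.6000·(0.3000+0.8000) = 1.7600 m
margins: 0.0800+0.0200+0.0400 = 0.1400 m
sum ≈ 0.1200+0.1600+1.7600+0.1400 ≈ 2.1800 m = S ✓

v_R_max = 2/5 m/s = 0.4000 m/s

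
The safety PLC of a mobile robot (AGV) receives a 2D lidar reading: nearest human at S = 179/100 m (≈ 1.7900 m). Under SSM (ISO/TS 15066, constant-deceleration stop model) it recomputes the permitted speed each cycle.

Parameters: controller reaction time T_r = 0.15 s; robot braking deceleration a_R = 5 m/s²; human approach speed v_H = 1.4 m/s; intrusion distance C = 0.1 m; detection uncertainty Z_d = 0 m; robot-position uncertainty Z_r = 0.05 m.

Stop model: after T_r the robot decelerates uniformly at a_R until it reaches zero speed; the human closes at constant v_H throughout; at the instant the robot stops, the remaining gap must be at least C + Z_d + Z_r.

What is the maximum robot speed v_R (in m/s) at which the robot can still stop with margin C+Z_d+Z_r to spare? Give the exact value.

v_R_max = 11/5 m/s = 2.2000 m/s

collect terms ⇒ (1/10)·v_R² + (43/100)·v_R + (-143/100) = 0
  disc = (43/100)² − 4·(1/10)·(-143/100) = 7569/10000 ; √disc = 87/100
  v_R = (−(43/100) + 87/100) / (2·(1/10)) = 11/5 m/s
check:
stop time T_s = (11/5)/5 = 0.4400 s
robot covers v_R·T_r = 2.2000·0.1500 = 0.3300 m before braking
robot under decel: 2.2000²/(2·5.0000) = 0.4840 m
person approaches 1.4000·(0.1500+0.4400) = 0.8260 m
margins: 0.1000+0.0000+0.0500 = 0.1500 m
sum ≈ 0.3300+0.4840+0.8260+0.1500 ≈ 1.7900 m = S ✓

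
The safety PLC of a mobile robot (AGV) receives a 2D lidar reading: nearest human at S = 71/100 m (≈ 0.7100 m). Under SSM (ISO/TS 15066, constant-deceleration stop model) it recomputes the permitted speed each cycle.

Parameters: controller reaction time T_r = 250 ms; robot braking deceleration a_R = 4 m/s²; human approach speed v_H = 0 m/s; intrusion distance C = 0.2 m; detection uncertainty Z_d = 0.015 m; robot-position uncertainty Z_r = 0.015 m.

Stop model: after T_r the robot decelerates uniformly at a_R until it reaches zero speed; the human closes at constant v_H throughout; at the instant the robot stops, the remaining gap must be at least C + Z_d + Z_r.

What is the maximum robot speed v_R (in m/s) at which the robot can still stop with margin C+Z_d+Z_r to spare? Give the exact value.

collect terms ⇒ (1/8)·v_R² + (1/4)·v_R + (-12/25) = 0
  disc = (1/4)² − 4·(1/8)·(-12/25) = 121/400 ; √disc = 11/20
  v_R = (−(1/4) + 11/20) / (2·(1/8)) = 6/5 m/s
check:
braking lasts T_s = (6/5)/4 = 0.3000 s
robot covers v_R·T_r = 1.2000·0.2500 = 0.3000 m before braking
braking distance = 1.2000²/(2·4.0000) = 0.1800 m
person approaches 0.0000·(0.2500+0.3000) = 0.0000 m
margins: 0.2000+0.0150+0.0150 = 0.2300 m
sum ≈ 0.3000+0.1800+0.0000+0.2300 ≈ 0.7100 m = S ✓

v_R_max = 6/5 m/s = 1.2000 m/s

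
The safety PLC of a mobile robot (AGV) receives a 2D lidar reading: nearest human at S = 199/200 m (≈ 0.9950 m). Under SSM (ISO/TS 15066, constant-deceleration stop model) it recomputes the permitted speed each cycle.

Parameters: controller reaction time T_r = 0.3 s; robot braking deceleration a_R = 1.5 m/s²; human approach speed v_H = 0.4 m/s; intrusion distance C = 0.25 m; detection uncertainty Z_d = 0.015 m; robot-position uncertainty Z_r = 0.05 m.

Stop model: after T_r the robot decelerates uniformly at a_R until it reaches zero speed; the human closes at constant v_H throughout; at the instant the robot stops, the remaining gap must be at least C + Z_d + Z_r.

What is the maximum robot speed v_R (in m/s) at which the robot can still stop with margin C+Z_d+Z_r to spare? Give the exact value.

v_R_max = 7/10 m/s = 0.7000 m/s

collect terms ⇒ (1/3)·v_R² + (17/30)·v_R + (-14/25) = 0
  disc = (17/30)² − 4·(1/3)·(-14/25) = 961/900 ; √disc = 31/30
  v_R = (−(17/30) + 31/30) / (2·(1/3)) = 7/10 m/s
check:
stop time T_s = (7/10)/(3/2) = 0.4667 s
reaction-phase robot travel = 0.7000·0.3000 = 0.2100 m
robot covers 0.7000·0.4667 − ½·1.5000·0.4667² = 0.1633 m while stopping
person approaches 0.4000·(0.3000+0.4667) = 0.3067 m
margins: 0.2500+0.0150+0.0500 = 0.3150 m
sum ≈ 0.2100+0.1633+0.3067+0.3150 ≈ 0.9950 m = S ✓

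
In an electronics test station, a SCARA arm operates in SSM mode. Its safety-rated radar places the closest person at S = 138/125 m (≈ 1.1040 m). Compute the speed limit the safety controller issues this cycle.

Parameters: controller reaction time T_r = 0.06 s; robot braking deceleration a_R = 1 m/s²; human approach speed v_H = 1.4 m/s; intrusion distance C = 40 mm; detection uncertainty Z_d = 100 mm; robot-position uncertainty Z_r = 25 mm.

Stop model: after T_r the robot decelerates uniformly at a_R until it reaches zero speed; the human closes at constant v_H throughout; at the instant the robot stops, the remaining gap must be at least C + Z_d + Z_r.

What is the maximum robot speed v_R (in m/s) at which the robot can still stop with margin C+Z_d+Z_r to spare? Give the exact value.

quadratic (1/2)·v² + (73/50)·v + (-171/200) = 0
  disc = (73/50)² − 4·(1/2)·(-171/200) = 2401/625 ; √disc = 49/25
  v_R = (−(73/50) + 49/25) / (2·(1/2)) = 1/2 m/s
check:
T_s = v_R/a_R = (1/2)/1 = 0.5000 s
reaction-phase robot travel = 0.5000·0.0600 = 0.0300 m
robot covers 0.5000·0.5000 − ½·1.0000·0.5000² = 0.1250 m while stopping
human over T_r+T_s: 1.4000·(0.0600+0.5000) = 0.7840 m
residual clearance needed = 0.0400+0.1000+0.0250 = 0.1650 m
sum ≈ 0.0300+0.1250+0.7840+0.1650 ≈ 1.1040 m = S ✓

v_R_max = 1/2 m/s = 0.5000 m/s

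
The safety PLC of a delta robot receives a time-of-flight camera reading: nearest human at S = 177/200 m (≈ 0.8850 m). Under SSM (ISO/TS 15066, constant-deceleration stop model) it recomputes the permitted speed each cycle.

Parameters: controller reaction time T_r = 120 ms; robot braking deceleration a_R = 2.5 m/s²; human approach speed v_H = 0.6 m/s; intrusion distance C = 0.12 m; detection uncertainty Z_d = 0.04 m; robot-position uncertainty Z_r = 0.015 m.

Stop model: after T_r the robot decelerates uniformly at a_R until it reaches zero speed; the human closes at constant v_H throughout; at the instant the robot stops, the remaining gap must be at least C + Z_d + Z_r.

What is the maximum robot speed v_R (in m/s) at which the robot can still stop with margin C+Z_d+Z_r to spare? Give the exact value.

at the boundary: (1/5)·v² + (9/25)·v + (-319/500) = 0
  disc = (9/25)² − 4·(1/5)·(-319/500) = 16/25 ; √disc = 4/5
  v_R = (−(9/25) + 4/5) / (2·(1/5)) = 11/10 m/s
check:
T_s = v_R/a_R = (11/10)/(5/2) = 0.4400 s
robot covers v_R·T_r = 1.1000·0.1200 = 0.1320 m before braking
robot covers 1.1000·0.4400 − ½·2.5000·0.4400² = 0.2420 m while stopping
person approaches 0.6000·(0.1200+0.4400) = 0.3360 m
margins: 0.1200+0.0400+0.0150 = 0.1750 m
sum ≈ 0.1320+0.2420+0.3360+0.1750 ≈ 0.8850 m = S ✓

v_R_max = 11/10 m/s = 1.1000 m/s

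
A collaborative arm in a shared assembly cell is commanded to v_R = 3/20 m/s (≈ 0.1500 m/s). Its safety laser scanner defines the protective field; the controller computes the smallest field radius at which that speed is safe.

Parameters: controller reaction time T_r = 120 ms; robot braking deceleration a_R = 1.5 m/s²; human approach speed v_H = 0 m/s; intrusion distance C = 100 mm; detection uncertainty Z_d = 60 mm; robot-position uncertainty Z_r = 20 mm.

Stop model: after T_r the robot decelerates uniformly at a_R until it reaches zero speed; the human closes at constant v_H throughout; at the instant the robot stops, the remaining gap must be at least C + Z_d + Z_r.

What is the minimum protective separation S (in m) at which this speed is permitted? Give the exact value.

T_s = v_R/a_R = (3/20)/(3/2) = 0.1000 s
reaction-phase robot travel = 0.1500·0.1200 = 0.0180 m
robot under decel: 0.1500²/(2·1.5000) = 0.0075 m
human closes 0.0000·0.2200 = 0.0000 m
residual clearance needed = 0.1000+0.0600+0.0200 = 0.1800 m
S_min ≈ 0.0180+0.0075+0.0000+0.1800  ⇒  S_min = 411/2000 m

S_min = 411/2000 m = 0.2055 m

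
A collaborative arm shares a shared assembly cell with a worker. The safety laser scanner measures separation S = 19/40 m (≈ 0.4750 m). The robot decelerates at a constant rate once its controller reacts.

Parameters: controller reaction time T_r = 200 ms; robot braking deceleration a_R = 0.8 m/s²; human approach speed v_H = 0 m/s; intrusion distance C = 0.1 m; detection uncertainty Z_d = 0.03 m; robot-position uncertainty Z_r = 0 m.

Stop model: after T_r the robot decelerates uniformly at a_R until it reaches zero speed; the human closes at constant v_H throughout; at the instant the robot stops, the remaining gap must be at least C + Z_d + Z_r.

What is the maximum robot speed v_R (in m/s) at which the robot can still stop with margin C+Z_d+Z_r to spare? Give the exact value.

quadratic (5/8)·v² + (1/5)·v + (-69/200) = 0
  disc = (1/5)² − 4·(5/8)·(-69/200) = 361/400 ; √disc = 19/20
  v_R = (−(1/5) + 19/20) / (2·(5/8)) = 3/5 m/s
check:
T_s = v_R/a_R = (3/5)/(4/5) = 0.7500 s
reaction-phase robot travel = 0.6000·0.2000 = 0.1200 m
braking distance = 0.6000²/(2·0.8000) = 0.2250 m
human over T_r+T_s: 0.0000·(0.2000+0.7500) = 0.0000 m
C+Z_d+Z_r = 0.1000+0.0300+0.0000 = 0.1300 m
sum ≈ 0.1200+0.2250+0.0000+0.1300 ≈ 0.4750 m = S ✓

v_R_max = 3/5 m/s = 0.6000 m/s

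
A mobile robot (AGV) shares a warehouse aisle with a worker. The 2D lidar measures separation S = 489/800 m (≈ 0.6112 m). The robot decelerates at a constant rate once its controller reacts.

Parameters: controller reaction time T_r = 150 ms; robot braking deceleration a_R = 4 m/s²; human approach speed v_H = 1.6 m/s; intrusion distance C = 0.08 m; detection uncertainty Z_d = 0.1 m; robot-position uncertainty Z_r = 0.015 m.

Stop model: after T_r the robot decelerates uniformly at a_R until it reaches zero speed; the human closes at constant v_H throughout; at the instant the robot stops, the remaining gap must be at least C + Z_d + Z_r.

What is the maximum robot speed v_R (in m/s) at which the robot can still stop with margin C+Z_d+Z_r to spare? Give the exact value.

v_R_max = 3/10 m/s = 0.3000 m/s

quadratic (1/8)·v² + (11/20)·v + (-141/800) = 0
  disc = (11/20)² − 4·(1/8)·(-141/800) = 25/64 ; √disc = 5/8
  v_R = (−(11/20) + 5/8) / (2·(1/8)) = 3/10 m/s
check:
braking lasts T_s = (3/10)/4 = 0.0750 s
reaction-phase robot travel = 0.3000·0.1500 = 0.0450 m
robot covers 0.3000·0.0750 − ½·4.0000·0.0750² = 0.0112 m while stopping
human closes 1.6000·0.2250 = 0.3600 m
C+Z_d+Z_r = 0.0800+0.1000+0.0150 = 0.1950 m
sum ≈ 0.0450+0.0112+0.3600+0.1950 ≈ 0.6112 m = S ✓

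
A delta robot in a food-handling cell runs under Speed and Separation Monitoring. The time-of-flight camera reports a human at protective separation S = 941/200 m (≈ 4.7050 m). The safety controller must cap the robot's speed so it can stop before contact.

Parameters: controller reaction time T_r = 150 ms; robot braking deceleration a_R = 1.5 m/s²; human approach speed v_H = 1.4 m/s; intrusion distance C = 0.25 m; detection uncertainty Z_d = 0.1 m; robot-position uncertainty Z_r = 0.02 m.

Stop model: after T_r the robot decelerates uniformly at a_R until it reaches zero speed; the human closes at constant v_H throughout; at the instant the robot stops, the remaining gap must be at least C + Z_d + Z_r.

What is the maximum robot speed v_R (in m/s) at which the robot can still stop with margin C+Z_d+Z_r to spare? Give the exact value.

collect terms ⇒ (1/3)·v_R² + (13/12)·v_R + (-33/8) = 0
  disc = (13/12)² − 4·(1/3)·(-33/8) = 961/144 ; √disc = 31/12
  v_R = (−(13/12) + 31/12) / (2·(1/3)) = 9/4 m/s
check:
braking lasts T_s = (9/4)/(3/2) = 1.5000 s
robot covers v_R·T_r = 2.2500·0.1500 = 0.3375 m before braking
braking distance = 2.2500²/(2·1.5000) = 1.6875 m
human closes 1.4000·1.6500 = 2.3100 m
residual clearance needed = 0.2500+0.1000+0.0200 = 0.3700 m
sum ≈ 0.3375+1.6875+2.3100+0.3700 ≈ 4.7050 m = S ✓

v_R_max = 9/4 m/s = 2.2500 m/s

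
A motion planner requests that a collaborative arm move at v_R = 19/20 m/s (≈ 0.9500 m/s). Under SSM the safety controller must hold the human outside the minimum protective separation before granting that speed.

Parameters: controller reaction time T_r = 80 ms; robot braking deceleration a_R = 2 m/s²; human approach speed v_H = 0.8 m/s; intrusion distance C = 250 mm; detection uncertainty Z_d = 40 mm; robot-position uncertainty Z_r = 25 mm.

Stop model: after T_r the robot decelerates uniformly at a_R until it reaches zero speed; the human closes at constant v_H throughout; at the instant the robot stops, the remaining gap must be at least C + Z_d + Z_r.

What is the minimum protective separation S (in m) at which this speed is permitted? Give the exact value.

braking lasts T_s = (19/20)/2 = 0.4750 s
robot in T_r: 0.9500·0.0800 = 0.0760 m
braking distance = 0.9500²/(2·2.0000) = 0.2256 m
human closes 0.8000·0.5550 = 0.4440 m
C+Z_d+Z_r = 0.2500+0.0400+0.0250 = 0.3150 m
S_min ≈ 0.0760+0.2256+0.4440+0.3150  ⇒  S_min = 1697/1600 m

S_min = 1697/1600 m = 1.0606 m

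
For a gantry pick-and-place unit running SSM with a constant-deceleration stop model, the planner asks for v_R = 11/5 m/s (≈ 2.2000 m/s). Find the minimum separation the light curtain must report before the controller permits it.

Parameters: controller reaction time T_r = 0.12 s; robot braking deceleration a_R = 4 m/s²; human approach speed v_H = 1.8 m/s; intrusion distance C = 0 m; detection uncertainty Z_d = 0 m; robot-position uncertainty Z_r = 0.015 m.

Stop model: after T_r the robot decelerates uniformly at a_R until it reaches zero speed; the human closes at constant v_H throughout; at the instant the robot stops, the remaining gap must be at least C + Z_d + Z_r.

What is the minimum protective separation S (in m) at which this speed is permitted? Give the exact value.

S_min = 209/100 m = 2.0900 m

T_s = v_R/a_R = (11/5)/4 = 0.5500 s
reaction-phase robot travel = 2.2000·0.1200 = 0.2640 m
robot covers 2.2000·0.5500 − ½·4.0000·0.5500² = 0.6050 m while stopping
human over T_r+T_s: 1.8000·(0.1200+0.5500) = 1.2060 m
margins: 0.0000+0.0000+0.0150 = 0.0150 m
S_min ≈ 0.2640+0.6050+1.2060+0.0150  ⇒  S_min = 209/100 m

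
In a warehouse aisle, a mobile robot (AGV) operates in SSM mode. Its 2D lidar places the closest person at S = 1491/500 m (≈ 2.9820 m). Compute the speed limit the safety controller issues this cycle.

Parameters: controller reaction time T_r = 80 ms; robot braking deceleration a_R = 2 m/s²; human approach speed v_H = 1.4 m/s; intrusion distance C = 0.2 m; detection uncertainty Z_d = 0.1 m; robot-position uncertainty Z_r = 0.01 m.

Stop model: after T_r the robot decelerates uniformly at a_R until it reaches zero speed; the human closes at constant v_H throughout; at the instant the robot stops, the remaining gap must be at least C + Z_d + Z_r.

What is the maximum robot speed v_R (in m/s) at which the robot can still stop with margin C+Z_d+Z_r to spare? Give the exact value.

v_R_max = 2 m/s = 2.0000 m/s

at the boundary: (1/4)·v² + (39/50)·v + (-64/25) = 0
  disc = (39/50)² − 4·(1/4)·(-64/25) = 7921/2500 ; √disc = 89/50
  v_R = (−(39/50) + 89/50) / (2·(1/4)) = 2 m/s
check:
braking lasts T_s = 2/2 = 1.0000 s
robot in T_r: 2.0000·0.0800 = 0.1600 m
robot under decel: 2.0000²/(2·2.0000) = 1.0000 m
person approaches 1.4000·(0.0800+1.0000) = 1.5120 m
residual clearance needed = 0.2000+0.1000+0.0100 = 0.3100 m
sum ≈ 0.1600+1.0000+1.5120+0.3100 ≈ 2.9820 m = S ✓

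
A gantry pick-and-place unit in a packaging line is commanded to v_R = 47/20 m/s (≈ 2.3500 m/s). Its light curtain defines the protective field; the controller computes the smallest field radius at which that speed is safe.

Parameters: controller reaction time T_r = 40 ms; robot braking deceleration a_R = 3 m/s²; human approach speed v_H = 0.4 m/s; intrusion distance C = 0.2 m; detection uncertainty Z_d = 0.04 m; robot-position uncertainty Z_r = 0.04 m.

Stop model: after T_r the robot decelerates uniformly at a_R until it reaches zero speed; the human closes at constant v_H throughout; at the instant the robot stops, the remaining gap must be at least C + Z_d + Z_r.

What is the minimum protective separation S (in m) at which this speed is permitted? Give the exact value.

stop time T_s = (47/20)/3 = 0.7833 s
reaction-phase robot travel = 2.3500·0.0400 = 0.0940 m
braking distance = 2.3500²/(2·3.0000) = 0.9204 m
human closes 0.4000·0.8233 = 0.3293 m
residual clearance needed = 0.2000+0.0400+0.0400 = 0.2800 m
S_min ≈ 0.0940+0.9204+0.3293+0.2800  ⇒  S_min = 1299/800 m

S_min = 1299/800 m = 1.6238 m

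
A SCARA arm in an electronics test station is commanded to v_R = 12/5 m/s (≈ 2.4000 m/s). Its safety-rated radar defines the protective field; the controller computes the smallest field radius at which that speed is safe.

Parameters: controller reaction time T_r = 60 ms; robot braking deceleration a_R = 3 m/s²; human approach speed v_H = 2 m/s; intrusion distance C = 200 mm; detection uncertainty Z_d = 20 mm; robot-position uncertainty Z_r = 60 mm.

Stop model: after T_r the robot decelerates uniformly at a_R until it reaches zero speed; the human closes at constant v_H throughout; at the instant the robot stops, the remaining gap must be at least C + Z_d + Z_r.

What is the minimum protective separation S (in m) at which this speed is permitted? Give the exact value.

S_min = 388/125 m = 3.1040 m

braking lasts T_s = (12/5)/3 = 0.8000 s
reaction-phase robot travel = 2.4000·0.0600 = 0.1440 m
robot under decel: 2.4000²/(2·3.0000) = 0.9600 m
human closes 2.0000·0.8600 = 1.7200 m
C+Z_d+Z_r = 0.2000+0.0200+0.0600 = 0.2800 m
S_min ≈ 0.1440+0.9600+1.7200+0.2800  ⇒  S_min = 388/125 m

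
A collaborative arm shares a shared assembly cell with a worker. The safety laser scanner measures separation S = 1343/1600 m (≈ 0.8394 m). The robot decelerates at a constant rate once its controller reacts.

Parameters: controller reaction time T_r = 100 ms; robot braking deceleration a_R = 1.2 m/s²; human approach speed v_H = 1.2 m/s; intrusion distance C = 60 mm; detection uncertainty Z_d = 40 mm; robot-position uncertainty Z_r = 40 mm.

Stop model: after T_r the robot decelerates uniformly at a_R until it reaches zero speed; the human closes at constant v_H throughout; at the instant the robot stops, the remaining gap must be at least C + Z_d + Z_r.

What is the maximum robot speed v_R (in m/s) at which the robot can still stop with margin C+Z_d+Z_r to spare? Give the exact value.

quadratic (5/12)·v² + (11/10)·v + (-927/1600) = 0
  disc = (11/10)² − 4·(5/12)·(-927/1600) = 3481/1600 ; √disc = 59/40
  v_R = (−(11/10) + 59/40) / (2·(5/12)) = 9/20 m/s
check:
stop time T_s = (9/20)/(6/5) = 0.3750 s
reaction-phase robot travel = 0.4500·0.1000 = 0.0450 m
braking distance = 0.4500²/(2·1.2000) = 0.0844 m
human closes 1.2000·0.4750 = 0.5700 m
C+Z_d+Z_r = 0.0600+0.0400+0.0400 = 0.1400 m
sum ≈ 0.0450+0.0844+0.5700+0.1400 ≈ 0.8394 m = S ✓

v_R_max = 9/20 m/s = 0.4500 m/s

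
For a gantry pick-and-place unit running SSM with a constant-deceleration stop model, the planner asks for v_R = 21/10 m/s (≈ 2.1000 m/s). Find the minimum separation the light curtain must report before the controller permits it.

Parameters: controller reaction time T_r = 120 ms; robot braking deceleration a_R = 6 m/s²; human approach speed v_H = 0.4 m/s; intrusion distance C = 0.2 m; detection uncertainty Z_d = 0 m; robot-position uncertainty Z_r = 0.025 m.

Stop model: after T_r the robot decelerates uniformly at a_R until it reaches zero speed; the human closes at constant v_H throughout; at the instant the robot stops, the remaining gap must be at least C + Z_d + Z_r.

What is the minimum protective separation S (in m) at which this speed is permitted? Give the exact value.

stop time T_s = (21/10)/6 = 0.3500 s
reaction-phase robot travel = 2.1000·0.1200 = 0.2520 m
robot covers 2.1000·0.3500 − ½·6.0000·0.3500² = 0.3675 m while stopping
person approaches 0.4000·(0.1200+0.3500) = 0.1880 m
C+Z_d+Z_r = 0.2000+0.0000+0.0250 = 0.2250 m
S_min ≈ 0.2520+0.3675+0.1880+0.2250  ⇒  S_min = 413/400 m

S_min = 413/400 m = 1.0325 m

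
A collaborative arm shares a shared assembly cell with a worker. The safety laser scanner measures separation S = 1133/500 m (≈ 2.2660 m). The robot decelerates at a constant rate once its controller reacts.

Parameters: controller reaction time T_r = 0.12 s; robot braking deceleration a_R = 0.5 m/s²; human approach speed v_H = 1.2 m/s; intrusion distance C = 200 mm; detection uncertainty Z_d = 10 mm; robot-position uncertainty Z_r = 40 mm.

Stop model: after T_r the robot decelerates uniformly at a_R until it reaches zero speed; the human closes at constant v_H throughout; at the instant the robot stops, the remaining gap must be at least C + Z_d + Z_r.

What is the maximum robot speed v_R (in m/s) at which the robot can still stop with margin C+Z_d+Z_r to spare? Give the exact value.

v_R_max = 3/5 m/s = 0.6000 m/s

at the boundary: (1)·v² + (63/25)·v + (-234/125) = 0
  disc = (63/25)² − 4·(1)·(-234/125) = 8649/625 ; √disc = 93/25
  v_R = (−(63/25) + 93/25) / (2·(1)) = 3/5 m/s
check:
stop time T_s = (3/5)/(1/2) = 1.2000 s
reaction-phase robot travel = 0.6000·0.1200 = 0.0720 m
braking distance = 0.6000²/(2·0.5000) = 0.3600 m
human over T_r+T_s: 1.2000·(0.1200+1.2000) = 1.5840 m
margins: 0.2000+0.0100+0.0400 = 0.2500 m
sum ≈ 0.0720+0.3600+1.5840+0.2500 ≈ 2.2660 m = S ✓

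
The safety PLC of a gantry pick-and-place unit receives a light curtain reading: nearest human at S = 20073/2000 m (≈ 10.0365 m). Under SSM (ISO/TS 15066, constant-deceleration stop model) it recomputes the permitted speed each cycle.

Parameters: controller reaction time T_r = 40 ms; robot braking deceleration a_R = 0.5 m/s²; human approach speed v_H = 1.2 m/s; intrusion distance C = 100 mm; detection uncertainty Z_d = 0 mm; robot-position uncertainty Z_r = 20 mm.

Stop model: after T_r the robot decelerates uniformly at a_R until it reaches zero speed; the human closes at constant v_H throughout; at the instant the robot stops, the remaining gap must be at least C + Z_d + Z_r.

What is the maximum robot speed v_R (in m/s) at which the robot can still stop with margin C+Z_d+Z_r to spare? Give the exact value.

v_R_max = 43/20 m/s = 2.1500 m/s

quadratic (1)·v² + (61/25)·v + (-19737/2000) = 0
  disc = (61/25)² − 4·(1)·(-19737/2000) = 113569/2500 ; √disc = 337/50
  v_R = (−(61/25) + 337/50) / (2·(1)) = 43/20 m/s
check:
braking lasts T_s = (43/20)/(1/2) = 4.3000 s
robot in T_r: 2.1500·0.0400 = 0.0860 m
robot under decel: 2.1500²/(2·0.5000) = 4.6225 m
human closes 1.2000·4.3400 = 5.2080 m
residual clearance needed = 0.1000+0.0000+0.0200 = 0.1200 m
sum ≈ 0.0860+4.6225+5.2080+0.1200 ≈ 10.0365 m = S ✓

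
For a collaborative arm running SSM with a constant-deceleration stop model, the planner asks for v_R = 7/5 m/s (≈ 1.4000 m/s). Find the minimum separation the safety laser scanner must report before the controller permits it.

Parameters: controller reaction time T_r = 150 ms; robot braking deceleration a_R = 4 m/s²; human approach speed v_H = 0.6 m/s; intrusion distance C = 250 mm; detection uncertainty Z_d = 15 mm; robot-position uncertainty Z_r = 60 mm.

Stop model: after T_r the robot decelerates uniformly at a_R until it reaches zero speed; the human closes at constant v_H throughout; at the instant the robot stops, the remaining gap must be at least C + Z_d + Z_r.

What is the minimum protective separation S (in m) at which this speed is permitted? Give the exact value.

S_min = 27/25 m = 1.0800 m

stop time T_s = (7/5)/4 = 0.3500 s
robot in T_r: 1.4000·0.1500 = 0.2100 m
braking distance = 1.4000²/(2·4.0000) = 0.2450 m
human closes 0.6000·0.5000 = 0.3000 m
C+Z_d+Z_r = 0.2500+0.0150+0.0600 = 0.3250 m
S_min ≈ 0.2100+0.2450+0.3000+0.3250  ⇒  S_min = 27/25 m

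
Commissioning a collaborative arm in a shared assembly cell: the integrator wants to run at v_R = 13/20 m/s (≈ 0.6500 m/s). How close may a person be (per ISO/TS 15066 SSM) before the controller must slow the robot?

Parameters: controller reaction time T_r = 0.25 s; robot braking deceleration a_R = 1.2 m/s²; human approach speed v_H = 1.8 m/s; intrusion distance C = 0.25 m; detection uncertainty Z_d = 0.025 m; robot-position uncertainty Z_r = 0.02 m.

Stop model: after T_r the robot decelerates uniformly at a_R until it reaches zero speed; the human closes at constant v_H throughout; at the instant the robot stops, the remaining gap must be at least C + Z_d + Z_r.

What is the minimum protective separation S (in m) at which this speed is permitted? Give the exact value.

stop time T_s = (13/20)/(6/5) = 0.5417 s
reaction-phase robot travel = 0.6500·0.2500 = 0.1625 m
robot covers 0.6500·0.5417 − ½·1.2000·0.5417² = 0.1760 m while stopping
human over T_r+T_s: 1.8000·(0.2500+0.5417) = 1.4250 m
C+Z_d+Z_r = 0.2500+0.0250+0.0200 = 0.2950 m
S_min ≈ 0.1625+0.1760+1.4250+0.2950  ⇒  S_min = 9881/4800 m

S_min = 9881/4800 m = 2.0585 m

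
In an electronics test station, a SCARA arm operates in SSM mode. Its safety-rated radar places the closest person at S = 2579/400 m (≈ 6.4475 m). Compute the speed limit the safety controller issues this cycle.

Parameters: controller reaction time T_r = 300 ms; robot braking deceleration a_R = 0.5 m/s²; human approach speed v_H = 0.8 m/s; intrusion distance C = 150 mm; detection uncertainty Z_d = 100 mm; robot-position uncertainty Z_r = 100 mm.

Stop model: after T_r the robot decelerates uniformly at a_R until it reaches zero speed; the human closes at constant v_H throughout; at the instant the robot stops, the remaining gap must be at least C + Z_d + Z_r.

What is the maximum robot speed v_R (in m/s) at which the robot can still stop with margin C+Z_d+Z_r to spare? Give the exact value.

v_R_max = 33/20 m/s = 1.6500 m/s

collect terms ⇒ (1)·v_R² + (19/10)·v_R + (-2343/400) = 0
  disc = (19/10)² − 4·(1)·(-2343/400) = 676/25 ; √disc = 26/5
  v_R = (−(19/10) + 26/5) / (2·(1)) = 33/20 m/s
check:
T_s = v_R/a_R = (33/20)/(1/2) = 3.3000 s
reaction-phase robot travel = 1.6500·0.3000 = 0.4950 m
robot under decel: 1.6500²/(2·0.5000) = 2.7225 m
human over T_r+T_s: 0.8000·(0.3000+3.3000) = 2.8800 m
residual clearance needed = 0.1500+0.1000+0.1000 = 0.3500 m
sum ≈ 0.4950+2.7225+2.8800+0.3500 ≈ 6.4475 m = S ✓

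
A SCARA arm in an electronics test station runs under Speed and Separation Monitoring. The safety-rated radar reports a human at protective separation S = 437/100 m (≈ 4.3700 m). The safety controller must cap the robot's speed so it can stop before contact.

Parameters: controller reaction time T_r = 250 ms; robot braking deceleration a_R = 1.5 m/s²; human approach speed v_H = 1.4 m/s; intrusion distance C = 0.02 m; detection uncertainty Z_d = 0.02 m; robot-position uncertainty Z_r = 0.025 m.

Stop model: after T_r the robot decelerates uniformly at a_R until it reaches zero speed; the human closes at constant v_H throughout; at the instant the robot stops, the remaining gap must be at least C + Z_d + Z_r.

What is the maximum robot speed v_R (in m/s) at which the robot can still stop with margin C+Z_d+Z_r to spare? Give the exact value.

collect terms ⇒ (1/3)·v_R² + (71/60)·v_R + (-791/200) = 0
  disc = (71/60)² − 4·(1/3)·(-791/200) = 961/144 ; √disc = 31/12
  v_R = (−(71/60) + 31/12) / (2·(1/3)) = 21/10 m/s
check:
stop time T_s = (21/10)/(3/2) = 1.4000 s
robot covers v_R·T_r = 2.1000·0.2500 = 0.5250 m before braking
robot under decel: 2.1000²/(2·1.5000) = 1.4700 m
human over T_r+T_s: 1.4000·(0.2500+1.4000) = 2.3100 m
margins: 0.0200+0.0200+0.0250 = 0.0650 m
sum ≈ 0.5250+1.4700+2.3100+0.0650 ≈ 4.3700 m = S ✓

v_R_max = 21/10 m/s = 2.1000 m/s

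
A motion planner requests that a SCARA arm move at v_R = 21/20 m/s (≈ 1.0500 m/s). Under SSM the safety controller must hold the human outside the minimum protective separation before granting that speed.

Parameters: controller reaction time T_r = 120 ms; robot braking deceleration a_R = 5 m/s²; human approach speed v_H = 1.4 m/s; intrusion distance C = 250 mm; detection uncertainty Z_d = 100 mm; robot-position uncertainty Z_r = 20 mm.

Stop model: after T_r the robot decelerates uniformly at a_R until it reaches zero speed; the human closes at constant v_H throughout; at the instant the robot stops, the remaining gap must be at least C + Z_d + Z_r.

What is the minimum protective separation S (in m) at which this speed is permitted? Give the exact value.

S_min = 4273/4000 m = 1.0682 m

stop time T_s = (21/20)/5 = 0.2100 s
reaction-phase robot travel = 1.0500·0.1200 = 0.1260 m
braking distance = 1.0500²/(2·5.0000) = 0.1103 m
person approaches 1.4000·(0.1200+0.2100) = 0.4620 m
margins: 0.2500+0.1000+0.0200 = 0.3700 m
S_min ≈ 0.1260+0.1103+0.4620+0.3700  ⇒  S_min = 4273/4000 m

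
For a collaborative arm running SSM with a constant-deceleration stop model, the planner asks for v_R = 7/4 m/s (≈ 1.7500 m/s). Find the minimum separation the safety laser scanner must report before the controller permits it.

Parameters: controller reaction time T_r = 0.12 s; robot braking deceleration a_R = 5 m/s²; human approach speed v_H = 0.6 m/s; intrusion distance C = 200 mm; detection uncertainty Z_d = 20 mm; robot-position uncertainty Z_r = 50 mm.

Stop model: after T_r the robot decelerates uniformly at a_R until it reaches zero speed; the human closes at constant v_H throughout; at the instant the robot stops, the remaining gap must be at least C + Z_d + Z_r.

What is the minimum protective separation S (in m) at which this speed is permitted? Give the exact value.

S_min = 4273/4000 m = 1.0682 m

T_s = v_R/a_R = (7/4)/5 = 0.3500 s
reaction-phase robot travel = 1.7500·0.1200 = 0.2100 m
robot under decel: 1.7500²/(2·5.0000) = 0.3063 m
human over T_r+T_s: 0.6000·(0.1200+0.3500) = 0.2820 m
residual clearance needed = 0.2000+0.0200+0.0500 = 0.2700 m
S_min ≈ 0.2100+0.3063+0.2820+0.2700  ⇒  S_min = 4273/4000 m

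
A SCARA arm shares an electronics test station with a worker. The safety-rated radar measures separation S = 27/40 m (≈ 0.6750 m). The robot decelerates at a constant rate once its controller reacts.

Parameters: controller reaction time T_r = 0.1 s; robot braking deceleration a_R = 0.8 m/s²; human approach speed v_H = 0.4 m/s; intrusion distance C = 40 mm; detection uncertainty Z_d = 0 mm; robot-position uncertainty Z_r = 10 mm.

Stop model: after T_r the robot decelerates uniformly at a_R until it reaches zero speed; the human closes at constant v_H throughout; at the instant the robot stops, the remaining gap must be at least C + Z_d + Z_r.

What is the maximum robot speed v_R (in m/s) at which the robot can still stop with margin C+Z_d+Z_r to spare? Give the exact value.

v_R_max = 3/5 m/s = 0.6000 m/s

collect terms ⇒ (5/8)·v_R² + (3/5)·v_R + (-117/200) = 0
  disc = (3/5)² − 4·(5/8)·(-117/200) = 729/400 ; √disc = 27/20
  v_R = (−(3/5) + 27/20) / (2·(5/8)) = 3/5 m/s
check:
braking lasts T_s = (3/5)/(4/5) = 0.7500 s
robot covers v_R·T_r = 0.6000·0.1000 = 0.0600 m before braking
robot under decel: 0.6000²/(2·0.8000) = 0.2250 m
person approaches 0.4000·(0.1000+0.7500) = 0.3400 m
margins: 0.0400+0.0000+0.0100 = 0.0500 m
sum ≈ 0.0600+0.2250+0.3400+0.0500 ≈ 0.6750 m = S ✓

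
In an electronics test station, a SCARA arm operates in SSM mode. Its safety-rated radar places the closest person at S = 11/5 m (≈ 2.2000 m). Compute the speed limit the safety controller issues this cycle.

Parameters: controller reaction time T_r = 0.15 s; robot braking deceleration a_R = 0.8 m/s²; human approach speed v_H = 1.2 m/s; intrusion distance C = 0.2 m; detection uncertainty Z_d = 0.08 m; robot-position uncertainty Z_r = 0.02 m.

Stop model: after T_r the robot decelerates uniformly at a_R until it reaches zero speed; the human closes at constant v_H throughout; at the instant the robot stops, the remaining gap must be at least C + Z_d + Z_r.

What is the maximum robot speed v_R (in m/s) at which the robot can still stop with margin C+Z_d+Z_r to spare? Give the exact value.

v_R_max = 4/5 m/s = 0.8000 m/s

collect terms ⇒ (5/8)·v_R² + (33/20)·v_R + (-43/25) = 0
  disc = (33/20)² − 4·(5/8)·(-43/25) = 2809/400 ; √disc = 53/20
  v_R = (−(33/20) + 53/20) / (2·(5/8)) = 4/5 m/s
check:
braking lasts T_s = (4/5)/(4/5) = 1.0000 s
reaction-phase robot travel = 0.8000·0.1500 = 0.1200 m
robot under decel: 0.8000²/(2·0.8000) = 0.4000 m
person approaches 1.2000·(0.1500+1.0000) = 1.3800 m
margins: 0.2000+0.0800+0.0200 = 0.3000 m
sum ≈ 0.1200+0.4000+1.3800+0.3000 ≈ 2.2000 m = S ✓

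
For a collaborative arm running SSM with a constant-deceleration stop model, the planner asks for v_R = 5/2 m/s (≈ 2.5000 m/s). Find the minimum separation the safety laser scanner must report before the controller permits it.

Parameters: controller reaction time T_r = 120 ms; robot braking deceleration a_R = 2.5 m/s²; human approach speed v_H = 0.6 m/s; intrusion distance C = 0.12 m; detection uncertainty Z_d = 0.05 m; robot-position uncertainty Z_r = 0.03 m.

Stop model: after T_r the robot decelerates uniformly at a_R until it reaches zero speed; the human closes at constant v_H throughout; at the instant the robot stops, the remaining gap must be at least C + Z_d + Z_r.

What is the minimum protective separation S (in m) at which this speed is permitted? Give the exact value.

S_min = 1211/500 m = 2.4220 m

stop time T_s = (5/2)/(5/2) = 1.0000 s
robot in T_r: 2.5000·0.1200 = 0.3000 m
robot under decel: 2.5000²/(2·2.5000) = 1.2500 m
human over T_r+T_s: 0.6000·(0.1200+1.0000) = 0.6720 m
C+Z_d+Z_r = 0.1200+0.0500+0.0300 = 0.2000 m
S_min ≈ 0.3000+1.2500+0.6720+0.2000  ⇒  S_min = 1211/500 m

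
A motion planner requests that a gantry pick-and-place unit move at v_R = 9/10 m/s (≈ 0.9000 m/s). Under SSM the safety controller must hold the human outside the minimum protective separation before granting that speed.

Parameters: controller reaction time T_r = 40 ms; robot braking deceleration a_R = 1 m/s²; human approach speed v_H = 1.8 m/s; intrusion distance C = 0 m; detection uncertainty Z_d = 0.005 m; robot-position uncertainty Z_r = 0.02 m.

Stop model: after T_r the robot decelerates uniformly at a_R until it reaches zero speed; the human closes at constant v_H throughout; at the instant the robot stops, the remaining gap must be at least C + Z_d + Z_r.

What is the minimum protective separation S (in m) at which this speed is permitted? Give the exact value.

T_s = v_R/a_R = (9/10)/1 = 0.9000 s
robot in T_r: 0.9000·0.0400 = 0.0360 m
robot covers 0.9000·0.9000 − ½·1.0000·0.9000² = 0.4050 m while stopping
human over T_r+T_s: 1.8000·(0.0400+0.9000) = 1.6920 m
margins: 0.0000+0.0050+0.0200 = 0.0250 m
S_min ≈ 0.0360+0.4050+1.6920+0.0250  ⇒  S_min = 1079/500 m

S_min = 1079/500 m = 2.1580 m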